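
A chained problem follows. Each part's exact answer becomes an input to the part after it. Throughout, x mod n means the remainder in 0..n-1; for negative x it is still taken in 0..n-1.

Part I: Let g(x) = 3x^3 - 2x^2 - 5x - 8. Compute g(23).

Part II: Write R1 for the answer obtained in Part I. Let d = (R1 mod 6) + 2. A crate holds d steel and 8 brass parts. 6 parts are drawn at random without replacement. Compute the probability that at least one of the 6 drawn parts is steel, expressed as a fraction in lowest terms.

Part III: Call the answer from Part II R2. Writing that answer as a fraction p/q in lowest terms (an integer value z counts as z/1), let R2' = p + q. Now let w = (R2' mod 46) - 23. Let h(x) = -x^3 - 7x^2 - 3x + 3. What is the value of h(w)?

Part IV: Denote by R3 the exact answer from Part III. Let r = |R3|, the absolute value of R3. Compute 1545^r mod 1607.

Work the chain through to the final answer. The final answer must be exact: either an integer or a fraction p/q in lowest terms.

Part I: 3*(23)^3 - 2*(23)^2 - 5*(23)^1 - 8 = (36501) + (-1058) + (-115) + (-8) = 35320; answer 35320
Part II: R1 = 35320; d = 6; total draws C(14,6) = 3003; complement C(8,6) = 28; favorable 3003 - 28 = 2975; P = 425/429; answer 425/429
Part III: R2 = 425/429; threaded value p + q = 854; w = 3; -1*(3)^3 - 7*(3)^2 - 3*(3)^1 + 3 = (-27) + (-63) + (-9) + (3) = -96; answer -96
Part IV: R3 = -96; r = 96; squarings mod 1607: 1545^1=1545, 1545^2=630, 1545^4=1578, 1545^8=841, 1545^16=201, 1545^32=226, 1545^64=1259; 1545^96 = 1545^32 * 1545^64 = 95 (mod 1607); answer 95

95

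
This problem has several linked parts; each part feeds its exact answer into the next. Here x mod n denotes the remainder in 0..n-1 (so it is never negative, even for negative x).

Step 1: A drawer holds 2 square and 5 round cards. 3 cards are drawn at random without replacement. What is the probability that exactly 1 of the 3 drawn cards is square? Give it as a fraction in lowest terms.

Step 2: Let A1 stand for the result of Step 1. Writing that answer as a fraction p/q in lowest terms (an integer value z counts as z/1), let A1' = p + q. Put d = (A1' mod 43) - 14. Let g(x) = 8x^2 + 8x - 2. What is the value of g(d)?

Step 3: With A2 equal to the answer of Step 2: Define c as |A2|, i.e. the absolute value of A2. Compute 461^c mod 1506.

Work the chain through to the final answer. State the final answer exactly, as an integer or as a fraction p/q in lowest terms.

Step 1: total draws C(7,3) = 35; favorable C(2,1)*C(5,2) = 20; P = 4/7; answer 4/7
Step 2: A1 = 4/7; threaded value p + q = 11; d = -3; 8*(-3)^2 + 8*(-3)^1 - 2 = (72) + (-24) + (-2) = 46; answer 46
Step 3: A2 = 46; c = 46; squarings mod 1506: 461^1=461, 461^2=175, 461^4=505, 461^8=511, 461^16=583, 461^32=1039; 461^46 = 461^2 * 461^4 * 461^8 * 461^32 = 217 (mod 1506); answer 217

217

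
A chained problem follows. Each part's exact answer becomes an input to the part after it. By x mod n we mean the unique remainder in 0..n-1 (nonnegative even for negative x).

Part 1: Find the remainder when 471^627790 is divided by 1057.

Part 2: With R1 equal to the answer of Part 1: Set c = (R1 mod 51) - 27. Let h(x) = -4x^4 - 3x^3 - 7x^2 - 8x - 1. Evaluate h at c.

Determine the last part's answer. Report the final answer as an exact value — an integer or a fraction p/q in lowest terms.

-55331

Part 1: squarings mod 1057: 471^1=471, 471^2=928, 471^4=786, 471^8=508, 471^16=156, 471^32=25, 471^64=625, 471^128=592, 471^256=597, 471^512=200, 471^1024=891, 471^2048=74, 471^4096=191, 471^8192=543, 471^16384=1003, 471^32768=802, 471^65536=548, 471^131072=116, 471^262144=772, 471^524288=893; 471^627790 = 471^2 * 471^4 * 471^8 * 471^64 * 471^1024 * 471^4096 * 471^32768 * 471^65536 * 471^524288 = 16 (mod 1057); answer 16
Part 2: R1 = 16; c = -11; -4*(-11)^4 - 3*(-11)^3 - 7*(-11)^2 - 8*(-11)^1 - 1 = (-58564) + (3993) + (-847) + (88) + (-1) = -55331; answer -55331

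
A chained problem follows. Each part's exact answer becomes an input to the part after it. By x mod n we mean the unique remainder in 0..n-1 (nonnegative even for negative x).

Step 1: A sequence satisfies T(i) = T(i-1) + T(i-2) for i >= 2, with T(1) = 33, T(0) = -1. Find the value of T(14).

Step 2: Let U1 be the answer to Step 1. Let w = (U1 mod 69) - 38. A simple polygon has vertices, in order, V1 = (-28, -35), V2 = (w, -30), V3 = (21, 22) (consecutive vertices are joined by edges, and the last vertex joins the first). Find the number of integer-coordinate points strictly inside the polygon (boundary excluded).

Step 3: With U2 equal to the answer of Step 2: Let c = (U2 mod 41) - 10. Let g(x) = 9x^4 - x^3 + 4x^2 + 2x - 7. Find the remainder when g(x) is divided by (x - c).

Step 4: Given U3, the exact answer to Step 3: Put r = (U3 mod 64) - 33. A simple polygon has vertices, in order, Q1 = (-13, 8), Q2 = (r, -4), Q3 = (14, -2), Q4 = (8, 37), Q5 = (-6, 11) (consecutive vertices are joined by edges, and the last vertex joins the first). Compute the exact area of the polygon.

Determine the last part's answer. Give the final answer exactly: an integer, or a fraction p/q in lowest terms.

Step 1: T(2) = 1*(33) + 1*(-1) = 32; iterating: T(2)=32, T(3)=65, T(4)=97, T(5)=162, T(6)=259, T(7)=421, T(8)=680, T(9)=1101, T(10)=1781, T(11)=2882, T(12)=4663, T(13)=7545, T(14)=12208; answer 12208
Step 2: U1 = 12208; w = 26; cross terms: (-28*-30 - 26*-35)=1750, (26*22 - 21*-30)=1202, (21*-35 - -28*22)=-119; twice the area = |2833| = 2833; area = 2833/2; boundary points = 1 + 1 + 1 = 3; strictly interior points = area - boundary/2 + 1 = 1416; answer 1416
Step 3: U2 = 1416; c = 12; remainder = value at the root: 9*(12)^4 - 1*(12)^3 + 4*(12)^2 + 2*(12)^1 - 7 = (186624) + (-1728) + (576) + (24) + (-7) = 185489; answer 185489
Step 4: U3 = 185489; r = -16; cross terms: (-13*-4 - -16*8)=180, (-16*-2 - 14*-4)=88, (14*37 - 8*-2)=534, (8*11 - -6*37)=310, (-6*8 - -13*11)=95; twice the area = |1207| = 1207; area = 1207/2; answer 1207/2

1207/2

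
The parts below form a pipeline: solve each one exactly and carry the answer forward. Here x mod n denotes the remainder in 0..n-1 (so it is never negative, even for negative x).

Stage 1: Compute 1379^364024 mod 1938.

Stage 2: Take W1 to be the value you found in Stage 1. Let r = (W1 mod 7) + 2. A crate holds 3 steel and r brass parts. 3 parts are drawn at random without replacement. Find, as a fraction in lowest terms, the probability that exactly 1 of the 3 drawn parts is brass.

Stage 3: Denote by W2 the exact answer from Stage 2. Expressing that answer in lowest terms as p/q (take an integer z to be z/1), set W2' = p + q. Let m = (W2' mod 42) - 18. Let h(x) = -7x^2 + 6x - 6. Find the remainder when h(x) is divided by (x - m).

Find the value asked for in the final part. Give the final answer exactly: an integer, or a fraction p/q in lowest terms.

Stage 1: squarings mod 1938: 1379^1=1379, 1379^2=463, 1379^4=1189, 1379^8=919, 1379^16=1531, 1379^32=919, 1379^64=1531, 1379^128=919, 1379^256=1531, 1379^512=919, 1379^1024=1531, 1379^2048=919, 1379^4096=1531, 1379^8192=919, 1379^16384=1531, 1379^32768=919, 1379^65536=1531, 1379^131072=919, 1379^262144=1531; 1379^364024 = 1379^8 * 1379^16 * 1379^32 * 1379^64 * 1379^128 * 1379^256 * 1379^1024 * 1379^2048 * 1379^32768 * 1379^65536 * 1379^262144 = 1531 (mod 1938); answer 1531
Stage 2: W1 = 1531; r = 7; total draws C(10,3) = 120; favorable C(7,1)*C(3,2) = 21; P = 7/40; answer 7/40
Stage 3: W2 = 7/40; threaded value p + q = 47; m = -13; remainder = value at the root: -7*(-13)^2 + 6*(-13)^1 - 6 = (-1183) + (-78) + (-6) = -1267; answer -1267

-1267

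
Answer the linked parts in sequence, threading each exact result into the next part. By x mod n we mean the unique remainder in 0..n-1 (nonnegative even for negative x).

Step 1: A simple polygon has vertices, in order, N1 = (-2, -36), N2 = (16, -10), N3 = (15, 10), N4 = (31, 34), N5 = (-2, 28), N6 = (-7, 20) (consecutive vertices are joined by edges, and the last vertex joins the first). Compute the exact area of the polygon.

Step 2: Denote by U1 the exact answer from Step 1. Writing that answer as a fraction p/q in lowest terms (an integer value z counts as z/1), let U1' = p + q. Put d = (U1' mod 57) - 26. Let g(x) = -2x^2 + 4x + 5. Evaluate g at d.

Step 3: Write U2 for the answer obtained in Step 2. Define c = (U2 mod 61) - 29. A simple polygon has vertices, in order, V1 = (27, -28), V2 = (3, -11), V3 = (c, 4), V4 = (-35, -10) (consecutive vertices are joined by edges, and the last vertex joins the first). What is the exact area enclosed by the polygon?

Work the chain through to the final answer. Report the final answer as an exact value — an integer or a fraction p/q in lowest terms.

Step 1: cross terms: (-2*-10 - 16*-36)=596, (16*10 - 15*-10)=310, (15*34 - 31*10)=200, (31*28 - -2*34)=936, (-2*20 - -7*28)=156, (-7*-36 - -2*20)=292; twice the area = |2490| = 2490; area = 1245; answer 1245
Step 2: U1 = 1245; threaded value p + q = 1246; d = 23; -2*(23)^2 + 4*(23)^1 + 5 = (-1058) + (92) + (5) = -961; answer -961
Step 3: U2 = -961; c = -14; cross terms: (27*-11 - 3*-28)=-213, (3*4 - -14*-11)=-142, (-14*-10 - -35*4)=280, (-35*-28 - 27*-10)=1250; twice the area = |1175| = 1175; area = 1175/2; answer 1175/2

1175/2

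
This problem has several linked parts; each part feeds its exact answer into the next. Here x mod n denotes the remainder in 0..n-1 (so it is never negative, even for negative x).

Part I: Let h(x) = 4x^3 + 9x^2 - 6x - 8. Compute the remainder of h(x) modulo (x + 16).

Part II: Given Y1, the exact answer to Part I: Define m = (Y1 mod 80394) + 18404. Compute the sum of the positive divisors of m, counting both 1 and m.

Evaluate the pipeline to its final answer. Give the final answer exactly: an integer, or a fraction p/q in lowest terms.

Part I: remainder = value at the root: 4*(-16)^3 + 9*(-16)^2 - 6*(-16)^1 - 8 = (-16384) + (2304) + (96) + (-8) = -13992; answer -13992
Part II: Y1 = -13992; m = 84806; 84806 = 2 * 42403; sigma = (1 + 2) * (1 + 42403) = 3 * 42404 = 127212; answer 127212

127212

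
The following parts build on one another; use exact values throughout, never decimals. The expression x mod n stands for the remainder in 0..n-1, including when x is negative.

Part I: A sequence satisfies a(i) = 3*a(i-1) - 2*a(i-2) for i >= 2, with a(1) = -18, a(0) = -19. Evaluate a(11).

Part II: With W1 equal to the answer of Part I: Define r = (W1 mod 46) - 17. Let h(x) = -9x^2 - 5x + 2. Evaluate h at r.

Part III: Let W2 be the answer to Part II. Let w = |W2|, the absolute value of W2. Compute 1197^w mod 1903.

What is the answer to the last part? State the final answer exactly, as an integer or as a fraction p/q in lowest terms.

Part I: a(2) = 3*(-18) - 2*(-19) = -16; iterating: a(2)=-16, a(3)=-12, a(4)=-4, a(5)=12, a(6)=44, a(7)=108, a(8)=236, a(9)=492, a(10)=1004, a(11)=2028; answer 2028
Part II: W1 = 2028; r = -13; -9*(-13)^2 - 5*(-13)^1 + 2 = (-1521) + (65) + (2) = -1454; answer -1454
Part III: W2 = -1454; w = 1454; squarings mod 1903: 1197^1=1197, 1197^2=1753, 1197^4=1567, 1197^8=619, 1197^16=658, 1197^32=983, 1197^64=1468, 1197^128=828, 1197^256=504, 1197^512=917, 1197^1024=1666; 1197^1454 = 1197^2 * 1197^4 * 1197^8 * 1197^32 * 1197^128 * 1197^256 * 1197^1024 = 1666 (mod 1903); answer 1666

1666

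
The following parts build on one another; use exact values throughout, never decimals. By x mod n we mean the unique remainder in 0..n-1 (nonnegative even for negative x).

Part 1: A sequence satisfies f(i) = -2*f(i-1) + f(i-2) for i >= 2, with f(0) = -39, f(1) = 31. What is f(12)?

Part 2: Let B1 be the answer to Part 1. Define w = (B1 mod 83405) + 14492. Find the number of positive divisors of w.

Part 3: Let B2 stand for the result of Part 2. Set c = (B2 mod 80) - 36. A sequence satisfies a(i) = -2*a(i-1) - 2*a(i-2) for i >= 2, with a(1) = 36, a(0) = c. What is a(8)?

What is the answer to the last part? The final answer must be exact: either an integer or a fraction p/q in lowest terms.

-512

Part 1: f(2) = -2*(31) + 1*(-39) = -101; iterating: f(2)=-101, f(3)=233, f(4)=-567, f(5)=1367, f(6)=-3301, f(7)=7969, f(8)=-19239, f(9)=46447, f(10)=-112133, f(11)=270713, f(12)=-653559; answer -653559
Part 2: B1 = -653559; w = 28173; 28173 = 3 * 9391; number of divisors = (1+1) * (1+1) = 4; answer 4
Part 3: B2 = 4; c = -32; a(2) = -2*(36) - 2*(-32) = -8; iterating: a(2)=-8, a(3)=-56, a(4)=128, a(5)=-144, a(6)=32, a(7)=224, a(8)=-512; answer -512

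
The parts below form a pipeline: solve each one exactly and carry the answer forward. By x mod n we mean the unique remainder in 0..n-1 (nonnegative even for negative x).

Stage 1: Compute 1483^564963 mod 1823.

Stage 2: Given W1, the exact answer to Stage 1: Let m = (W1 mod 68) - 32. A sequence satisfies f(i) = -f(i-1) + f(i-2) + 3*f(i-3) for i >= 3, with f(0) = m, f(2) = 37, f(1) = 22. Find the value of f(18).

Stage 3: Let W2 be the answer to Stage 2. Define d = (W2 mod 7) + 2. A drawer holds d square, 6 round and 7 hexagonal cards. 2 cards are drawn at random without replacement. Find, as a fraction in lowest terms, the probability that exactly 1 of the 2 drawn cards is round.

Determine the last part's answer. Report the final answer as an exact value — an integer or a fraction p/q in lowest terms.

Stage 1: squarings mod 1823: 1483^1=1483, 1483^2=751, 1483^4=694, 1483^8=364, 1483^16=1240, 1483^32=811, 1483^64=1441, 1483^128=84, 1483^256=1587, 1483^512=1006, 1483^1024=271, 1483^2048=521, 1483^4096=1637, 1483^8192=1782, 1483^16384=1681, 1483^32768=111, 1483^65536=1383, 1483^131072=362, 1483^262144=1611, 1483^524288=1192; 1483^564963 = 1483^1 * 1483^2 * 1483^32 * 1483^64 * 1483^128 * 1483^512 * 1483^1024 * 1483^2048 * 1483^4096 * 1483^32768 * 1483^524288 = 766 (mod 1823); answer 766
Stage 2: W1 = 766; m = -14; f(3) = -1*(37) + 1*(22) + 3*(-14) = -57; iterating: f(3)=-57, f(4)=160, f(5)=-106, f(6)=95, f(7)=279, f(8)=-502, f(9)=1066, f(10)=-731, f(11)=291, f(12)=2176, f(13)=-4078, f(14)=7127, f(15)=-4677, f(16)=-430, f(17)=17134, f(18)=-31595; answer -31595
Stage 3: W2 = -31595; d = 5; total draws C(18,2) = 153; favorable C(6,1)*C(12,1) = 72; P = 8/17; answer 8/17

8/17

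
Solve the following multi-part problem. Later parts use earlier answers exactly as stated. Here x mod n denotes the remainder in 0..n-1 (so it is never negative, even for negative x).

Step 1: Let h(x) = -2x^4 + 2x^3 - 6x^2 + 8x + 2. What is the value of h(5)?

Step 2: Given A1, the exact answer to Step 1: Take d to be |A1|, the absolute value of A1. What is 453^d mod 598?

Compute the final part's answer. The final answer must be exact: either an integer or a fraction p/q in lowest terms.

81

Step 1: -2*(5)^4 + 2*(5)^3 - 6*(5)^2 + 8*(5)^1 + 2 = (-1250) + (250) + (-150) + (40) + (2) = -1108; answer -1108
Step 2: A1 = -1108; d = 1108; squarings mod 598: 453^1=453, 453^2=95, 453^4=55, 453^8=35, 453^16=29, 453^32=243, 453^64=445, 453^128=87, 453^256=393, 453^512=165, 453^1024=315; 453^1108 = 453^4 * 453^16 * 453^64 * 453^1024 = 81 (mod 598); answer 81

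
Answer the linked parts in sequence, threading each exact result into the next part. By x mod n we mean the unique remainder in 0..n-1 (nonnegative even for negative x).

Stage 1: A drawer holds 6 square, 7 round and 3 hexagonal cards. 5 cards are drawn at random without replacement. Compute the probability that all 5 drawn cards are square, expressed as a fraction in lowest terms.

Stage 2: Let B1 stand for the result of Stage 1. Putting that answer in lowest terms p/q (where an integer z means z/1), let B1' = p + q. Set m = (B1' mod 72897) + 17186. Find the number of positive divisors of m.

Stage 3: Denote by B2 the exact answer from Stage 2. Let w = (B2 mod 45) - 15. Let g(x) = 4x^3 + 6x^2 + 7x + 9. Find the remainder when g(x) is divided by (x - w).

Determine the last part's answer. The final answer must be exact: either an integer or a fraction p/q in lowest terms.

Stage 1: total draws C(16,5) = 4368; favorable C(6,5) = 6; P = 1/728; answer 1/728
Stage 2: B1 = 1/728; threaded value p + q = 729; m = 17915; 17915 = 5 * 3583; number of divisors = (1+1) * (1+1) = 4; answer 4
Stage 3: B2 = 4; w = -11; remainder = value at the root: 4*(-11)^3 + 6*(-11)^2 + 7*(-11)^1 + 9 = (-5324) + (726) + (-77) + (9) = -4666; answer -4666

-4666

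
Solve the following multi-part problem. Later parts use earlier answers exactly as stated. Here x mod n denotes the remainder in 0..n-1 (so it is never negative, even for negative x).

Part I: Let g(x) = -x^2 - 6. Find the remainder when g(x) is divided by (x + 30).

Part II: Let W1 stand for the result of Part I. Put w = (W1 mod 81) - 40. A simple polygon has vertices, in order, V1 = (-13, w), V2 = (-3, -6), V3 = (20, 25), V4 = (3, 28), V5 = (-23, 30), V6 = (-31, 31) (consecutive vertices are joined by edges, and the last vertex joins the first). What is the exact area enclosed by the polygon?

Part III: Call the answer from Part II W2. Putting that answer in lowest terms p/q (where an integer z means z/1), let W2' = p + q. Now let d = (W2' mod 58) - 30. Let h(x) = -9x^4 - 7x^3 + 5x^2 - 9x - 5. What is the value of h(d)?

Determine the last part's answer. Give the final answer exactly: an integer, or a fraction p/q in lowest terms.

-40205

Part I: remainder = value at the root: -1*(-30)^2 - 6 = (-900) + (-6) = -906; answer -906
Part II: W1 = -906; w = 26; cross terms: (-13*-6 - -3*26)=156, (-3*25 - 20*-6)=45, (20*28 - 3*25)=485, (3*30 - -23*28)=734, (-23*31 - -31*30)=217, (-31*26 - -13*31)=-403; twice the area = |1234| = 1234; area = 617; answer 617
Part III: W2 = 617; threaded value p + q = 618; d = 8; -9*(8)^4 - 7*(8)^3 + 5*(8)^2 - 9*(8)^1 - 5 = (-36864) + (-3584) + (320) + (-72) + (-5) = -40205; answer -40205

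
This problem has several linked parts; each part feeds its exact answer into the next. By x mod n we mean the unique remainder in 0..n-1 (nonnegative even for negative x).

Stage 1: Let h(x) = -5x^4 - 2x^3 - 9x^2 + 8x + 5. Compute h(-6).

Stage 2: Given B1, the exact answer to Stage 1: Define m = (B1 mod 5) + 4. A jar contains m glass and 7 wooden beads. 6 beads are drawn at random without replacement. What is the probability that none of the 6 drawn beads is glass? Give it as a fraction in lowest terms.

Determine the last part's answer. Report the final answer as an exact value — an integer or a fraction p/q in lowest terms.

1/66

Stage 1: -5*(-6)^4 - 2*(-6)^3 - 9*(-6)^2 + 8*(-6)^1 + 5 = (-6480) + (432) + (-324) + (-48) + (5) = -6415; answer -6415
Stage 2: B1 = -6415; m = 4; total draws C(11,6) = 462; favorable C(7,6) = 7; P = 1/66; answer 1/66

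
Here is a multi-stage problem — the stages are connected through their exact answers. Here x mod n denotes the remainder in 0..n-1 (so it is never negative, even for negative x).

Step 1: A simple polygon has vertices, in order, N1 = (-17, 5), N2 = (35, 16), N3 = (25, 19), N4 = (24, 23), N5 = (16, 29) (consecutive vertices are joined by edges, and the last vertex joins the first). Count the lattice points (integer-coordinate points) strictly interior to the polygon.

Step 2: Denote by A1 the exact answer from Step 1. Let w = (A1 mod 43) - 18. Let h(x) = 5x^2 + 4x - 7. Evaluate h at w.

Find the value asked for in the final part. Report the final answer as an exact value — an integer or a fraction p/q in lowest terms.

642

Step 1: cross terms: (-17*16 - 35*5)=-447, (35*19 - 25*16)=265, (25*23 - 24*19)=119, (24*29 - 16*23)=328, (16*5 - -17*29)=573; twice the area = |838| = 838; area = 419; boundary points = 1 + 1 + 1 + 2 + 3 = 8; strictly interior points = area - boundary/2 + 1 = 416; answer 416
Step 2: A1 = 416; w = 11; 5*(11)^2 + 4*(11)^1 - 7 = (605) + (44) + (-7) = 642; answer 642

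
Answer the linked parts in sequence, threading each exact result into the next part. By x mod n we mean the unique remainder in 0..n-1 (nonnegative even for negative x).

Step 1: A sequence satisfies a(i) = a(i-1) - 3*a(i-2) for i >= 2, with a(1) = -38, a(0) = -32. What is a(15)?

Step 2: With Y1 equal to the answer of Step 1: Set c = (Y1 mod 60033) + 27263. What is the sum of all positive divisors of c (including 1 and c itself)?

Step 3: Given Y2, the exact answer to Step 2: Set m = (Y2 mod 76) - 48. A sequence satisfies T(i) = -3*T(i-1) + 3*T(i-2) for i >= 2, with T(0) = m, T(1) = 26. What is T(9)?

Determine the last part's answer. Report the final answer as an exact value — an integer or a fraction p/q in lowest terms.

Step 1: a(2) = 1*(-38) - 3*(-32) = 58; iterating: a(2)=58, a(3)=172, a(4)=-2, a(5)=-518, a(6)=-512, a(7)=1042, a(8)=2578, a(9)=-548, a(10)=-8282, a(11)=-6638, a(12)=18208, a(13)=38122, a(14)=-16502, a(15)=-130868; answer -130868
Step 2: Y1 = -130868; c = 76494; 76494 = 2 * 3 * 11 * 19 * 61; sigma = (1 + 2) * (1 + 3) * (1 + 11) * (1 + 19) * (1 + 61) = 3 * 4 * 12 * 20 * 62 = 178560; answer 178560
Step 3: Y2 = 178560; m = -12; T(2) = -3*(26) + 3*(-12) = -114; iterating: T(2)=-114, T(3)=420, T(4)=-1602, T(5)=6066, T(6)=-23004, T(7)=87210, T(8)=-330642, T(9)=1253556; answer 1253556

1253556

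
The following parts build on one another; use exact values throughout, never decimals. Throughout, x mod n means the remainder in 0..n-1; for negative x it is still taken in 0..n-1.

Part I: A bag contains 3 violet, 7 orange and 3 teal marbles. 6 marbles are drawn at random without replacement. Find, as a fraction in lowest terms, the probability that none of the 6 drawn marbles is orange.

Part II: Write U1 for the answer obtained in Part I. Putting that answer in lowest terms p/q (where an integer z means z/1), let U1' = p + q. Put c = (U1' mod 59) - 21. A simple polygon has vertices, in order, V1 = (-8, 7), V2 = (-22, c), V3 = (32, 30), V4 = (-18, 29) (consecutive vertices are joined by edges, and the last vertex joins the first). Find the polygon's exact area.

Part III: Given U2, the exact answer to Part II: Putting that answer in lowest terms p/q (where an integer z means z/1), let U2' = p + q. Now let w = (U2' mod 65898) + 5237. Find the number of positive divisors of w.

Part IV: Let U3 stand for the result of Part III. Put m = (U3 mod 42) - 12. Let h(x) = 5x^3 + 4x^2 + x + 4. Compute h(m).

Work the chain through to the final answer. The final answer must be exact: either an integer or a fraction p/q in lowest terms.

Part I: total draws C(13,6) = 1716; favorable C(6,6) = 1; P = 1/1716; answer 1/1716
Part II: U1 = 1/1716; threaded value p + q = 1717; c = -15; cross terms: (-8*-15 - -22*7)=274, (-22*30 - 32*-15)=-180, (32*29 - -18*30)=1468, (-18*7 - -8*29)=106; twice the area = |1668| = 1668; area = 834; answer 834
Part III: U2 = 834; threaded value p + q = 835; w = 6072; 6072 = 2^3 * 3 * 11 * 23; number of divisors = (3+1) * (1+1) * (1+1) * (1+1) = 32; answer 32
Part IV: U3 = 32; m = 20; 5*(20)^3 + 4*(20)^2 + 1*(20)^1 + 4 = (40000) + (1600) + (20) + (4) = 41624; answer 41624

41624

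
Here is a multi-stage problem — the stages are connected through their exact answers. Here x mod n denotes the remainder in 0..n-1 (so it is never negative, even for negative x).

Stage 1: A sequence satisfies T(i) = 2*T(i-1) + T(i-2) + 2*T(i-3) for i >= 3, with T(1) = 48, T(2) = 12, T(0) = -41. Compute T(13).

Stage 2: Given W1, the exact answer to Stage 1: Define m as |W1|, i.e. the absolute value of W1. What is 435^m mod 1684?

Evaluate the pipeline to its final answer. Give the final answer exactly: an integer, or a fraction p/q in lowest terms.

Stage 1: T(3) = 2*(12) + 1*(48) + 2*(-41) = -10; iterating: T(3)=-10, T(4)=88, T(5)=190, T(6)=448, T(7)=1262, T(8)=3352, T(9)=8862, T(10)=23600, T(11)=62766, T(12)=166856, T(13)=443678; answer 443678
Stage 2: W1 = 443678; m = 443678; squarings mod 1684: 435^1=435, 435^2=617, 435^4=105, 435^8=921, 435^16=1189, 435^32=845, 435^64=9, 435^128=81, 435^256=1509, 435^512=313, 435^1024=297, 435^2048=641, 435^4096=1669, 435^8192=225, 435^16384=105, 435^32768=921, 435^65536=1189, 435^131072=845, 435^262144=9; 435^443678 = 435^2 * 435^4 * 435^8 * 435^16 * 435^256 * 435^1024 * 435^16384 * 435^32768 * 435^131072 * 435^262144 = 201 (mod 1684); answer 201

201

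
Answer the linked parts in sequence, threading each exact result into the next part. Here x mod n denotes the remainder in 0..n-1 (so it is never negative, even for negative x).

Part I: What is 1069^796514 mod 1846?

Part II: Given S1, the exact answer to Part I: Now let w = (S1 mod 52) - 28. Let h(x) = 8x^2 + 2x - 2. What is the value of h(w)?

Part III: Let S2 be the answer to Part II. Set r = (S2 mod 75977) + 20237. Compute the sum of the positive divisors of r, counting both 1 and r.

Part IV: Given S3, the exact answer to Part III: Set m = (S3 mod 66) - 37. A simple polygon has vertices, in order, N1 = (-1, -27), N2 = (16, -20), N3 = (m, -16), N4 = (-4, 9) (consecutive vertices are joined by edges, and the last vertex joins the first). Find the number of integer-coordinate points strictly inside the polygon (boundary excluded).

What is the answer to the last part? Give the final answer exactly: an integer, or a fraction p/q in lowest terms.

Part I: squarings mod 1846: 1069^1=1069, 1069^2=87, 1069^4=185, 1069^8=997, 1069^16=861, 1069^32=1075, 1069^64=29, 1069^128=841, 1069^256=263, 1069^512=867, 1069^1024=367, 1069^2048=1777, 1069^4096=1069, 1069^8192=87, 1069^16384=185, 1069^32768=997, 1069^65536=861, 1069^131072=1075, 1069^262144=29, 1069^524288=841; 1069^796514 = 1069^2 * 1069^32 * 1069^64 * 1069^256 * 1069^512 * 1069^1024 * 1069^8192 * 1069^262144 * 1069^524288 = 789 (mod 1846); answer 789
Part II: S1 = 789; w = -19; 8*(-19)^2 + 2*(-19)^1 - 2 = (2888) + (-38) + (-2) = 2848; answer 2848
Part III: S2 = 2848; r = 23085; 23085 = 3^5 * 5 * 19; sigma = (1 + 3 + 9 + 27 + 81 + 243) * (1 + 5) * (1 + 19) = 364 * 6 * 20 = 43680; answer 43680
Part IV: S3 = 43680; m = 17; cross terms: (-1*-20 - 16*-27)=452, (16*-16 - 17*-20)=84, (17*9 - -4*-16)=89, (-4*-27 - -1*9)=117; twice the area = |742| = 742; area = 371; boundary points = 1 + 1 + 1 + 3 = 6; strictly interior points = area - boundary/2 + 1 = 369; answer 369

369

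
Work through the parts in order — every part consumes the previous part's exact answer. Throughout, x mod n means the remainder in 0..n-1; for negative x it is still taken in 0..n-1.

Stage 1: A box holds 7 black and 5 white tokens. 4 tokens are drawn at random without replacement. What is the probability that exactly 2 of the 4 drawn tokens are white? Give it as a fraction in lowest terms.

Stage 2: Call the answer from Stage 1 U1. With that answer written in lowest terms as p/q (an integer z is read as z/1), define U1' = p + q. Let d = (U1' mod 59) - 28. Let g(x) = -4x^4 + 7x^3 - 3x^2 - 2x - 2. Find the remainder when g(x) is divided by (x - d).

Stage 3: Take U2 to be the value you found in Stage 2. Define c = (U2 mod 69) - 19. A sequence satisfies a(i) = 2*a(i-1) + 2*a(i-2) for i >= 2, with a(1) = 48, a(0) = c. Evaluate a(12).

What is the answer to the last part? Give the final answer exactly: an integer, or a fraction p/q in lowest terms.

3529024

Stage 1: total draws C(12,4) = 495; favorable C(5,2)*C(7,2) = 210; P = 14/33; answer 14/33
Stage 2: U1 = 14/33; threaded value p + q = 47; d = 19; remainder = value at the root: -4*(19)^4 + 7*(19)^3 - 3*(19)^2 - 2*(19)^1 - 2 = (-521284) + (48013) + (-1083) + (-38) + (-2) = -474394; answer -474394
Stage 3: U2 = -474394; c = 31; a(2) = 2*(48) + 2*(31) = 158; iterating: a(2)=158, a(3)=412, a(4)=1140, a(5)=3104, a(6)=8488, a(7)=23184, a(8)=63344, a(9)=173056, a(10)=472800, a(11)=1291712, a(12)=3529024; answer 3529024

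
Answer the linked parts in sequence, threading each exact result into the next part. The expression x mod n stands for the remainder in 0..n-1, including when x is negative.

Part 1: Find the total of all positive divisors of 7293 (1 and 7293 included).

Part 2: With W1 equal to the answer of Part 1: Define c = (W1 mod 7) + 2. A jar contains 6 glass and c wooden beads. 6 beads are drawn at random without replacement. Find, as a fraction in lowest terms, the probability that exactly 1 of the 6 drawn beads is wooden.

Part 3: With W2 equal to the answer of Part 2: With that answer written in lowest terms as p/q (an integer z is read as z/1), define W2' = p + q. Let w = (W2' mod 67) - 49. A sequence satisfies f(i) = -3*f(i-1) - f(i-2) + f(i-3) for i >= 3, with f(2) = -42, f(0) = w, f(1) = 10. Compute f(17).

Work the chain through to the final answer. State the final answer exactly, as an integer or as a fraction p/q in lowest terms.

16065418

Part 1: 7293 = 3 * 11 * 13 * 17; sigma = (1 + 3) * (1 + 11) * (1 + 13) * (1 + 17) = 4 * 12 * 14 * 18 = 12096; answer 12096
Part 2: W1 = 12096; c = 2; total draws C(8,6) = 28; favorable C(2,1)*C(6,5) = 12; P = 3/7; answer 3/7
Part 3: W2 = 3/7; threaded value p + q = 10; w = -39; f(3) = -3*(-42) - 1*(10) + 1*(-39) = 77; iterating: f(3)=77, f(4)=-179, f(5)=418, f(6)=-998, f(7)=2397, f(8)=-5775, f(9)=13930, f(10)=-33618, f(11)=81149, f(12)=-195899, f(13)=472930, f(14)=-1141742, f(15)=2756397, f(16)=-6654519, f(17)=16065418; answer 16065418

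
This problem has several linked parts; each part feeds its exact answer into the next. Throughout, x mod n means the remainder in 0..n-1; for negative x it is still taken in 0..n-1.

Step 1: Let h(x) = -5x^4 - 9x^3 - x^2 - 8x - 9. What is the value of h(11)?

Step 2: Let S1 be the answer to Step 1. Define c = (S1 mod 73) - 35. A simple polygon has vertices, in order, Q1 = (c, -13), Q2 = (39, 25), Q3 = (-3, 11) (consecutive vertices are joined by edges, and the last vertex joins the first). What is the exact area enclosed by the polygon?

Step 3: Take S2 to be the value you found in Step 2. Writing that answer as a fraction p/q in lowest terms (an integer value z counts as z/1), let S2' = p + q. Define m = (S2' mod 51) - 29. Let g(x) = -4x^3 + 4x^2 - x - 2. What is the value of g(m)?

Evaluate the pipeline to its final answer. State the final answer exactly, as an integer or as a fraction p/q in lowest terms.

Step 1: -5*(11)^4 - 9*(11)^3 - 1*(11)^2 - 8*(11)^1 - 9 = (-73205) + (-11979) + (-121) + (-88) + (-9) = -85402; answer -85402
Step 2: S1 = -85402; c = -27; cross terms: (-27*25 - 39*-13)=-168, (39*11 - -3*25)=504, (-3*-13 - -27*11)=336; twice the area = |672| = 672; area = 336; answer 336
Step 3: S2 = 336; threaded value p + q = 337; m = 2; -4*(2)^3 + 4*(2)^2 - 1*(2)^1 - 2 = (-32) + (16) + (-2) + (-2) = -20; answer -20

-20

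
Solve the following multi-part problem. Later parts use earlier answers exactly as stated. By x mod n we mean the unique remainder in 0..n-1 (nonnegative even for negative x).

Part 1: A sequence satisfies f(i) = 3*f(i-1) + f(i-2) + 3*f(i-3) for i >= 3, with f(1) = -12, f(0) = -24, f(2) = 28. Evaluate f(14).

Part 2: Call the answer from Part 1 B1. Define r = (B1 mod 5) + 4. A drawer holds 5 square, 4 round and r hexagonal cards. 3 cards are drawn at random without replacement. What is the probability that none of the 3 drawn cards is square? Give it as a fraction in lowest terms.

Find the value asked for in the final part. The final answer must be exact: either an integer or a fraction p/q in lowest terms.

3/13

Part 1: f(3) = 3*(28) + 1*(-12) + 3*(-24) = 0; iterating: f(3)=0, f(4)=-8, f(5)=60, f(6)=172, f(7)=552, f(8)=2008, f(9)=7092, f(10)=24940, f(11)=87936, f(12)=310024, f(13)=1092828, f(14)=3852316; answer 3852316
Part 2: B1 = 3852316; r = 5; total draws C(14,3) = 364; favorable C(9,3) = 84; P = 3/13; answer 3/13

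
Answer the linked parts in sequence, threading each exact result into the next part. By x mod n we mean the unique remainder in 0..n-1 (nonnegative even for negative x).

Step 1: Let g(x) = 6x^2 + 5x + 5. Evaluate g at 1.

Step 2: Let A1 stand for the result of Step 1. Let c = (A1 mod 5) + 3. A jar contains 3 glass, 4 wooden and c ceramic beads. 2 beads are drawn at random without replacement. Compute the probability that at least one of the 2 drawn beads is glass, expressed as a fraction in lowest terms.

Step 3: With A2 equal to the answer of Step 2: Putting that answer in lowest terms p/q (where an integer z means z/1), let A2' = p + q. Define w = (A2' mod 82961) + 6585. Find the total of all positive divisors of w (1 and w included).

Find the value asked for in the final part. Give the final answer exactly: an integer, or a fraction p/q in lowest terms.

6840

Step 1: 6*(1)^2 + 5*(1)^1 + 5 = (6) + (5) + (5) = 16; answer 16
Step 2: A1 = 16; c = 4; total draws C(11,2) = 55; complement C(8,2) = 28; favorable 55 - 28 = 27; P = 27/55; answer 27/55
Step 3: A2 = 27/55; threaded value p + q = 82; w = 6667; 6667 = 59 * 113; sigma = (1 + 59) * (1 + 113) = 60 * 114 = 6840; answer 6840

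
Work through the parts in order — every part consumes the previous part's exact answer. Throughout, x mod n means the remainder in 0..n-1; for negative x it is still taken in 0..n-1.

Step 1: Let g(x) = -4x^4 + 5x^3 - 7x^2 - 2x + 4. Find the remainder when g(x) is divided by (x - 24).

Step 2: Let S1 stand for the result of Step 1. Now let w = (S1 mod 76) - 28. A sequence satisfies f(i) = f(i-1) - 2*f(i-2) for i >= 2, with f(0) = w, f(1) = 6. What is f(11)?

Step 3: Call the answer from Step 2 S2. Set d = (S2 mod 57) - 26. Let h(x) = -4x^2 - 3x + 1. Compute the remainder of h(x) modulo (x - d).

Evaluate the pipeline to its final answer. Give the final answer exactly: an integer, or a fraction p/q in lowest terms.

Step 1: remainder = value at the root: -4*(24)^4 + 5*(24)^3 - 7*(24)^2 - 2*(24)^1 + 4 = (-1327104) + (69120) + (-4032) + (-48) + (4) = -1262060; answer -1262060
Step 2: S1 = -1262060; w = 44; f(2) = 1*(6) - 2*(44) = -82; iterating: f(2)=-82, f(3)=-94, f(4)=70, f(5)=258, f(6)=118, f(7)=-398, f(8)=-634, f(9)=162, f(10)=1430, f(11)=1106; answer 1106
Step 3: S2 = 1106; d = -3; remainder = value at the root: -4*(-3)^2 - 3*(-3)^1 + 1 = (-36) + (9) + (1) = -26; answer -26

-26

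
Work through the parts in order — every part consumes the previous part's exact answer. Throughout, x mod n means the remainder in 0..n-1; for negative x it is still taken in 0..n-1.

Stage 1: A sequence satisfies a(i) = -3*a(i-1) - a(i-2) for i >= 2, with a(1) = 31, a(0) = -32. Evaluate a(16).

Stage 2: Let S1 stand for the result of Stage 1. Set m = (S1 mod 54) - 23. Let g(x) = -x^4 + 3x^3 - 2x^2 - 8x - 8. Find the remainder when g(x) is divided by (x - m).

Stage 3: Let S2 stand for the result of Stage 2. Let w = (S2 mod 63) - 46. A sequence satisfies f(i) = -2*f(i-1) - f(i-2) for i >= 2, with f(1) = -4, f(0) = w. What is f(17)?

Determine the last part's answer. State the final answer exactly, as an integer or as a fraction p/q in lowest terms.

108

Stage 1: a(2) = -3*(31) - 1*(-32) = -61; iterating: a(2)=-61, a(3)=152, a(4)=-395, a(5)=1033, a(6)=-2704, a(7)=7079, a(8)=-18533, a(9)=48520, a(10)=-127027, a(11)=332561, a(12)=-870656, a(13)=2279407, a(14)=-5967565, a(15)=15623288, a(16)=-40902299; answer -40902299
Stage 2: S1 = -40902299; m = -22; remainder = value at the root: -1*(-22)^4 + 3*(-22)^3 - 2*(-22)^2 - 8*(-22)^1 - 8 = (-234256) + (-31944) + (-968) + (176) + (-8) = -267000; answer -267000
Stage 3: S2 = -267000; w = 11; f(2) = -2*(-4) - 1*(11) = -3; iterating: f(2)=-3, f(3)=10, f(4)=-17, f(5)=24, f(6)=-31, f(7)=38, f(8)=-45, f(9)=52, f(10)=-59, f(11)=66, f(12)=-73, f(13)=80, f(14)=-87, f(15)=94, f(16)=-101, f(17)=108; answer 108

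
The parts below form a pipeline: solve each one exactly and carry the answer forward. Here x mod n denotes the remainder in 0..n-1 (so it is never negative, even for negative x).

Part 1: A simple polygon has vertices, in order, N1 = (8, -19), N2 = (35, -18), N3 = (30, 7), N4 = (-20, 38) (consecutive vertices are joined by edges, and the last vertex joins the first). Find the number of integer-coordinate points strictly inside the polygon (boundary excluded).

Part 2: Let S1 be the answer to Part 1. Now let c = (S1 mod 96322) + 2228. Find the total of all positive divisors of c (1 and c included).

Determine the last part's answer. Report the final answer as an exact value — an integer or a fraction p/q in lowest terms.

7168

Part 1: cross terms: (8*-18 - 35*-19)=521, (35*7 - 30*-18)=785, (30*38 - -20*7)=1280, (-20*-19 - 8*38)=76; twice the area = |2662| = 2662; area = 1331; boundary points = 1 + 5 + 1 + 1 = 8; strictly interior points = area - boundary/2 + 1 = 1328; answer 1328
Part 2: S1 = 1328; c = 3556; 3556 = 2^2 * 7 * 127; sigma = (1 + 2 + 4) * (1 + 7) * (1 + 127) = 7 * 8 * 128 = 7168; answer 7168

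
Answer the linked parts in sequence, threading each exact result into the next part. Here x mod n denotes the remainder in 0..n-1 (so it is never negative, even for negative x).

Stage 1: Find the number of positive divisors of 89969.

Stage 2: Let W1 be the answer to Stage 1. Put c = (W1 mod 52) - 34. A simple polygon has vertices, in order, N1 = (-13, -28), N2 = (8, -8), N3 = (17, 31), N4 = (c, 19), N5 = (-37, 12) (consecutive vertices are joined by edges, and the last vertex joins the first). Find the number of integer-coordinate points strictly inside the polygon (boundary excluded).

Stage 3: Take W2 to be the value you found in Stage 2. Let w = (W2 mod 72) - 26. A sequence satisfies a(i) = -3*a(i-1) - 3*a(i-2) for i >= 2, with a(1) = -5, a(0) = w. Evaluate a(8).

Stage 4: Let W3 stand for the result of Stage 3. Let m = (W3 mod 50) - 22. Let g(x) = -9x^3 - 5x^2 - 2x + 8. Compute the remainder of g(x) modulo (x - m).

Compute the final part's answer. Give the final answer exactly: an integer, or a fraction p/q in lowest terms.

Stage 1: 89969 = 11 * 8179; number of divisors = (1+1) * (1+1) = 4; answer 4
Stage 2: W1 = 4; c = -30; cross terms: (-13*-8 - 8*-28)=328, (8*31 - 17*-8)=384, (17*19 - -30*31)=1253, (-30*12 - -37*19)=343, (-37*-28 - -13*12)=1192; twice the area = |3500| = 3500; area = 1750; boundary points = 1 + 3 + 1 + 7 + 8 = 20; strictly interior points = area - boundary/2 + 1 = 1741; answer 1741
Stage 3: W2 = 1741; w = -13; a(2) = -3*(-5) - 3*(-13) = 54; iterating: a(2)=54, a(3)=-147, a(4)=279, a(5)=-396, a(6)=351, a(7)=135, a(8)=-1458; answer -1458
Stage 4: W3 = -1458; m = 20; remainder = value at the root: -9*(20)^3 - 5*(20)^2 - 2*(20)^1 + 8 = (-72000) + (-2000) + (-40) + (8) = -74032; answer -74032

-74032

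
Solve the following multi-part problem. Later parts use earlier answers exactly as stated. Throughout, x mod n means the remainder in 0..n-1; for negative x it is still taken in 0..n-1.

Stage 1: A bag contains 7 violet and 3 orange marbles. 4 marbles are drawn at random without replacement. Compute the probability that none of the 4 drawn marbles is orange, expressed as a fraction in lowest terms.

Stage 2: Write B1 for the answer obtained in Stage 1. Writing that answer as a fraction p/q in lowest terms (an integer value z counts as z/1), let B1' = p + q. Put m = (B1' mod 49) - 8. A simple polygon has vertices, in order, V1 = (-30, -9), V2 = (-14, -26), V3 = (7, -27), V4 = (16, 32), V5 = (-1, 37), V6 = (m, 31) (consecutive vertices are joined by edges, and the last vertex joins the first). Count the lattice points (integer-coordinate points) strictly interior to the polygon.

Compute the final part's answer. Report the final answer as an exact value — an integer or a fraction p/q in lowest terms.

1715

Stage 1: total draws C(10,4) = 210; favorable C(7,4) = 35; P = 1/6; answer 1/6
Stage 2: B1 = 1/6; threaded value p + q = 7; m = -1; cross terms: (-30*-26 - -14*-9)=654, (-14*-27 - 7*-26)=560, (7*32 - 16*-27)=656, (16*37 - -1*32)=624, (-1*31 - -1*37)=6, (-1*-9 - -30*31)=939; twice the area = |3439| = 3439; area = 3439/2; boundary points = 1 + 1 + 1 + 1 + 6 + 1 = 11; strictly interior points = area - boundary/2 + 1 = 1715; answer 1715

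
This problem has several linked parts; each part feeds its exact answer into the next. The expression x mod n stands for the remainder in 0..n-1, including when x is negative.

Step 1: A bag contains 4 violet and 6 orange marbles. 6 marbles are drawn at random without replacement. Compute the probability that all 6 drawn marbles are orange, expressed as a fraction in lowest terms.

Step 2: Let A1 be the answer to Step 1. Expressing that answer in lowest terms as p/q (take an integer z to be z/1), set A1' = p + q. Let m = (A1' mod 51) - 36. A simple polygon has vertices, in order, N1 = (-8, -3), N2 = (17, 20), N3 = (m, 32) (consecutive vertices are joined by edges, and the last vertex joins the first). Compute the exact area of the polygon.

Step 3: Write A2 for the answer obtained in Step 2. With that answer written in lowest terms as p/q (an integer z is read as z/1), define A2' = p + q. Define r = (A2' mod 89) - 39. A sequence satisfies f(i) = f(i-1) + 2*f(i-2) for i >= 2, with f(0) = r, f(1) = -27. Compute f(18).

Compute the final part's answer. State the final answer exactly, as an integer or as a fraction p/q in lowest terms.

Step 1: total draws C(10,6) = 210; favorable C(6,6) = 1; P = 1/210; answer 1/210
Step 2: A1 = 1/210; threaded value p + q = 211; m = -29; cross terms: (-8*20 - 17*-3)=-109, (17*32 - -29*20)=1124, (-29*-3 - -8*32)=343; twice the area = |1358| = 1358; area = 679; answer 679
Step 3: A2 = 679; threaded value p + q = 680; r = 18; f(2) = 1*(-27) + 2*(18) = 9; iterating: f(2)=9, f(3)=-45, f(4)=-27, f(5)=-117, f(6)=-171, f(7)=-405, f(8)=-747, f(9)=-1557, f(10)=-3051, f(11)=-6165, f(12)=-12267, f(13)=-24597, f(14)=-49131, f(15)=-98325, f(16)=-196587, f(17)=-393237, f(18)=-786411; answer -786411

-786411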